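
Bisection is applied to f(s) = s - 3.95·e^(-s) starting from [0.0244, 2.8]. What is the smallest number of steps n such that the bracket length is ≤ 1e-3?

Initial width b − a = 2.8 − 0.0244 = 2.775600.
After n steps the width is (b−a)/2^n; need (b−a)/2^n ≤ 1e-3.
So n ≥ log₂(2.775600/1e-3) = log₂(2775.6000) ≈ 11.4386.
Hence n = 12.

12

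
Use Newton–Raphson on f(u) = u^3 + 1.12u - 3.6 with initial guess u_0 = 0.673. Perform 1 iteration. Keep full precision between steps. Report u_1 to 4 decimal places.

f'(u) = 3u^2 + 1.12
u_0 = 0.673000: f = -2.541419, f' = 2.478787 → u_1 = 0.673000 - (-2.541419)/(2.478787) = 1.698267

1.6983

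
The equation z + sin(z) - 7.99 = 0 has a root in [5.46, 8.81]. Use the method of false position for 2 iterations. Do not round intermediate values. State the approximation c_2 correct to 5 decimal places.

f(5.460000) = -3.263315, f(8.810000) = 1.396777
step 1: c = 7.805899, f(c) = 0.814743 > 0 → new bracket [5.460000, 7.805899]
step 2: c = 7.337219, f(c) = 0.216642 > 0 → new bracket [5.460000, 7.337219]

7.33722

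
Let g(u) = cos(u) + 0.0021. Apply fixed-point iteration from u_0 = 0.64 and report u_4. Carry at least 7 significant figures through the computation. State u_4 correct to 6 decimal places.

0.720256

u_1 = g(0.640000) = 0.804196
u_2 = g(0.804196) = 0.695791
u_3 = g(0.695791) = 0.769647
u_4 = g(0.769647) = 0.720256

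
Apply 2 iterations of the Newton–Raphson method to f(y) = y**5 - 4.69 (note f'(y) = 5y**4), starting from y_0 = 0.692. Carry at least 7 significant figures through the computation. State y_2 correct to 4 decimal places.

Newton update: y ← y − f(y)/f'(y).
y_0 = 0.692000: f = -4.531317, f' = 1.146554 → y_1 = 0.692000 - (-4.531317)/(1.146554) = 4.644119
y_1 = 4.644119: f = 2155.624106, f' = 2325.859762 → y_2 = 4.644119 - (2155.624106)/(2325.859762) = 3.717312

3.7173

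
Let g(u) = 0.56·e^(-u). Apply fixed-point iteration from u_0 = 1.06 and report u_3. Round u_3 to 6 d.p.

0.353080

u_1 = g(1.060000) = 0.194015
u_2 = g(0.194015) = 0.461241
u_3 = g(0.461241) = 0.353080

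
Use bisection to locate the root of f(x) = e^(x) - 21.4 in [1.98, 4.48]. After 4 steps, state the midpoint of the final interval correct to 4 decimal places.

2.9956

f(1.980000) = -14.157257, f(4.480000) = 66.834673 (opposite signs)
step 1: m = 3.230000, f(m) = 3.879657 > 0 → root in [1.980000, 3.230000]
step 2: m = 2.605000, f(m) = -7.868775 < 0 → root in [2.605000, 3.230000]
step 3: m = 2.917500, f(m) = -2.905008 < 0 → root in [2.917500, 3.230000]
step 4: m = 3.073750, f(m) = 0.222836 > 0 → root in [2.917500, 3.073750]
Midpoint of [2.917500, 3.073750] = 2.995625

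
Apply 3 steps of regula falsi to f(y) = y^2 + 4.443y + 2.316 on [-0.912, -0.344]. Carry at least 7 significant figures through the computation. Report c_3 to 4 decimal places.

-0.6033

f(-0.912000) = -0.904272, f(-0.344000) = 0.905944
step 1: c = -0.628262, f(c) = -0.080656 < 0 → new bracket [-0.628262, -0.344000]
step 2: c = -0.605023, f(c) = -0.006066 < 0 → new bracket [-0.605023, -0.344000]
step 3: c = -0.603287, f(c) = -0.000450 < 0 → new bracket [-0.603287, -0.344000]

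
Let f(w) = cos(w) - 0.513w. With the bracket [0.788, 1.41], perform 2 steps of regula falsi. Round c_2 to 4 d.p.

f(0.788000) = 0.301021, f(1.410000) = -0.563226
step 1: c = 1.004645, f(c) = 0.021005 > 0 → new bracket [1.004645, 1.410000]
step 2: c = 1.019219, f(c) = 0.001172 > 0 → new bracket [1.019219, 1.410000]

1.0192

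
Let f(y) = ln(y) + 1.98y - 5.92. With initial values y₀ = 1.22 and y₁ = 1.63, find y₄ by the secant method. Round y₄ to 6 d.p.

2.522577

Secant update: y_(k+1) = y_k − f(y_k)·(y_k − y_(k-1))/(f(y_k) − f(y_(k-1))).
f(y_0) = -3.305549, f(y_1) = -2.204020
y_2 = 1.630000 - (-2.204020)·(1.630000 - 1.220000)/(-2.204020 - (-3.305549)) = 2.450358; f(y_2) = -0.172057
y_3 = 2.450358 - (-0.172057)·(2.450358 - 1.630000)/(-0.172057 - (-2.204020)) = 2.519822; f(y_3) = -0.006564
y_4 = 2.519822 - (-0.006564)·(2.519822 - 2.450358)/(-0.006564 - (-0.172057)) = 2.522577; f(y_4) = -0.000016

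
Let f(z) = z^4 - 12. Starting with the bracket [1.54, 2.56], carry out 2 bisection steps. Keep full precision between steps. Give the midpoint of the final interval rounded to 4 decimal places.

f(1.540000) = -6.375513, f(2.560000) = 30.949673 (opposite signs)
step 1: m = 2.050000, f(m) = 5.661006 > 0 → root in [1.540000, 2.050000]
step 2: m = 1.795000, f(m) = -1.618555 < 0 → root in [1.795000, 2.050000]
Midpoint of [1.795000, 2.050000] = 1.922500

1.9225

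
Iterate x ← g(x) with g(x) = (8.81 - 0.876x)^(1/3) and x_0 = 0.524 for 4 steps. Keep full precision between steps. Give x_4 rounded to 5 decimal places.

x_1 = g(0.524000) = 2.028830
x_2 = g(2.028830) = 1.915909
x_3 = g(1.915909) = 1.924850
x_4 = g(1.924850) = 1.924145

1.92415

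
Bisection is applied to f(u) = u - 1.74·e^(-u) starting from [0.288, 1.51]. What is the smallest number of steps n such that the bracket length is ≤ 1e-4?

Initial width b − a = 1.51 − 0.288 = 1.222000.
After n steps the width is (b−a)/2^n; need (b−a)/2^n ≤ 1e-4.
So n ≥ log₂(1.222000/1e-4) = log₂(12220.0000) ≈ 13.5770.
Hence n = 14.

14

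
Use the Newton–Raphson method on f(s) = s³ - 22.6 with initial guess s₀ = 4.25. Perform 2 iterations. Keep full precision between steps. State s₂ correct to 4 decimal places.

f'(s) = 3s²
s_0 = 4.250000: f = 54.165625, f' = 54.187500 → s_1 = 4.250000 - (54.165625)/(54.187500) = 3.250404
s_1 = 3.250404: f = 11.740919, f' = 31.695372 → s_2 = 3.250404 - (11.740919)/(31.695372) = 2.879974

2.8800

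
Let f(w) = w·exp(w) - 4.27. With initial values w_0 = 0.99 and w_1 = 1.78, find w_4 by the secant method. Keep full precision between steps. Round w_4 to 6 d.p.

Secant update: w_(k+1) = w_k − f(w_k)·(w_k − w_(k-1))/(f(w_k) − f(w_(k-1))).
f(w_0) = -1.605678, f(w_1) = 6.285144
w_2 = 1.780000 - (6.285144)·(1.780000 - 0.990000)/(6.285144 - (-1.605678)) = 1.150755; f(w_2) = -0.632952
w_3 = 1.150755 - (-0.632952)·(1.150755 - 1.780000)/(-0.632952 - (6.285144)) = 1.208326; f(w_3) = -0.224678
w_4 = 1.208326 - (-0.224678)·(1.208326 - 1.150755)/(-0.224678 - (-0.632952)) = 1.240008; f(w_4) = 0.015020

1.240008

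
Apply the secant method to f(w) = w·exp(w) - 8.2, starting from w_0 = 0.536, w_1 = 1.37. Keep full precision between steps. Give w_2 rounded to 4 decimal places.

f(w_0) = -7.283892, f(w_1) = -2.808570
w_2 = 1.370000 - (-2.808570)·(1.370000 - 0.536000)/(-2.808570 - (-7.283892)) = 1.893392; f(w_2) = 4.375640

1.8934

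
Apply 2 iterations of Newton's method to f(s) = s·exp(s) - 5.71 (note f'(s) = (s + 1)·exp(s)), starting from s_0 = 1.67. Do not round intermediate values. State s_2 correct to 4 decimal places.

s_0 = 1.670000: f = 3.161320, f' = 14.183488 → s_1 = 1.670000 - (3.161320)/(14.183488) = 1.447113
s_1 = 1.447113: f = 0.441420, f' = 10.402243 → s_2 = 1.447113 - (0.441420)/(10.402243) = 1.404678

1.4047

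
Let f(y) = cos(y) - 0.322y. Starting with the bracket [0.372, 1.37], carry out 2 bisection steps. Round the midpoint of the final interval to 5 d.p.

f(0.372000) = 0.811818, f(1.370000) = -0.241690 (opposite signs)
step 1: m = 0.871000, f(m) = 0.363600 > 0 → root in [0.871000, 1.370000]
step 2: m = 1.120500, f(m) = 0.074431 > 0 → root in [1.120500, 1.370000]
Midpoint of [1.120500, 1.370000] = 1.245250

1.24525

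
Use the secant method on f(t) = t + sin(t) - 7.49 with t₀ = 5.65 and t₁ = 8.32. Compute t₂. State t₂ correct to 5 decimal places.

7.21259

f(t_0) = -2.431716, f(t_1) = 1.723364
t_2 = 8.320000 - (1.723364)·(8.320000 - 5.650000)/(1.723364 - (-2.431716)) = 7.212589; f(t_2) = 0.523852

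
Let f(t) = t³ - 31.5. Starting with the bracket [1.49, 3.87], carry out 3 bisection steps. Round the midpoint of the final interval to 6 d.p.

f(1.490000) = -28.192051, f(3.870000) = 26.460603 (opposite signs)
step 1: m = 2.680000, f(m) = -12.251168 < 0 → root in [2.680000, 3.870000]
step 2: m = 3.275000, f(m) = 3.626422 > 0 → root in [2.680000, 3.275000]
step 3: m = 2.977500, f(m) = -5.102955 < 0 → root in [2.977500, 3.275000]
Midpoint of [2.977500, 3.275000] = 3.126250

3.126250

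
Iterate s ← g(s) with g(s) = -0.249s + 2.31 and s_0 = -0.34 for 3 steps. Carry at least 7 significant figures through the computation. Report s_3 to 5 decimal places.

1.88328

s_1 = g(-0.340000) = 2.394660
s_2 = g(2.394660) = 1.713730
s_3 = g(1.713730) = 1.883281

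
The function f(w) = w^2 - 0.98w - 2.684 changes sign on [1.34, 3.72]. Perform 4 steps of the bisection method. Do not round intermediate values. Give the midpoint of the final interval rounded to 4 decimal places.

2.1581

f(1.340000) = -2.201600, f(3.720000) = 7.508800 (opposite signs)
step 1: m = 2.530000, f(m) = 1.237500 > 0 → root in [1.340000, 2.530000]
step 2: m = 1.935000, f(m) = -0.836075 < 0 → root in [1.935000, 2.530000]
step 3: m = 2.232500, f(m) = 0.112206 > 0 → root in [1.935000, 2.232500]
step 4: m = 2.083750, f(m) = -0.384061 < 0 → root in [2.083750, 2.232500]
Midpoint of [2.083750, 2.232500] = 2.158125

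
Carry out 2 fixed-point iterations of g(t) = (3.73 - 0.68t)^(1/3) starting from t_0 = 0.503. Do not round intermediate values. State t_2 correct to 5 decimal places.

t_1 = g(0.503000) = 1.501918
t_2 = g(1.501918) = 1.393970

1.39397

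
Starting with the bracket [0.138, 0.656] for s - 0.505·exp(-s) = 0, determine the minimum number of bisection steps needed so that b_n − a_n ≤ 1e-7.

Initial width b − a = 0.656 − 0.138 = 0.518000.
After n steps the width is (b−a)/2^n; need (b−a)/2^n ≤ 1e-7.
So n ≥ log₂(0.518000/1e-7) = log₂(5180000.0000) ≈ 22.3045.
Hence n = 23.

23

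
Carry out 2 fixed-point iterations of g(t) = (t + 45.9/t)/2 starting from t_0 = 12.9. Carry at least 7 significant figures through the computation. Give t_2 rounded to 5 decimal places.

t_1 = g(12.900000) = 8.229070
t_2 = g(8.229070) = 6.903428

6.90343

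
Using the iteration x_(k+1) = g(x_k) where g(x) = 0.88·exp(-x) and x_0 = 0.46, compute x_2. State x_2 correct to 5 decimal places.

0.50492

x_1 = g(0.460000) = 0.555530
x_2 = g(0.555530) = 0.504916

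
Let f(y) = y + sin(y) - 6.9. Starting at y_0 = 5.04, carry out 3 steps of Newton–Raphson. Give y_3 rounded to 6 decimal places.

6.593821

f'(y) = 1 + cos(y)
y_0 = 5.040000: f = -2.806814, f' = 1.321782 → y_1 = 5.040000 - (-2.806814)/(1.321782) = 7.163507
y_1 = 7.163507: f = 1.034451, f' = 1.636903 → y_2 = 7.163507 - (1.034451)/(1.636903) = 6.531551
y_2 = 6.531551: f = -0.122629, f' = 1.969315 → y_3 = 6.531551 - (-0.122629)/(1.969315) = 6.593821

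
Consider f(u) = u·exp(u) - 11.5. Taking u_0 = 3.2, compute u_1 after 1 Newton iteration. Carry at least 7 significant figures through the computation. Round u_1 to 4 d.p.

2.5497

f'(u) = (u + 1)·exp(u)
u_0 = 3.200000: f = 67.004097, f' = 103.036627 → u_1 = 3.200000 - (67.004097)/(103.036627) = 2.549706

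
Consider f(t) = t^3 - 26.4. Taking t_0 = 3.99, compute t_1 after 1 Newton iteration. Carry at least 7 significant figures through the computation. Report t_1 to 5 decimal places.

3.21276

Newton update: t ← t − f(t)/f'(t).
f'(t) = 3t^2
t_0 = 3.990000: f = 37.121199, f' = 47.760300 → t_1 = 3.990000 - (37.121199)/(47.760300) = 3.212760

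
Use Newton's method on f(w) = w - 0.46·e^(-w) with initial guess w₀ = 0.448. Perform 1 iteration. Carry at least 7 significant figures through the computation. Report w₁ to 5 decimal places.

Newton update: w ← w − f(w)/f'(w).
f'(w) = 1 + 0.46·e^(-w)
w_0 = 0.448000: f = 0.154104, f' = 1.293896 → w_1 = 0.448000 - (0.154104)/(1.293896) = 0.328899

0.32890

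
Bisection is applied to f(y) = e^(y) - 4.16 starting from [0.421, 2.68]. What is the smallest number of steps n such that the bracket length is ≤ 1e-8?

28

Initial width b − a = 2.68 − 0.421 = 2.259000.
After n steps the width is (b−a)/2^n; need (b−a)/2^n ≤ 1e-8.
So n ≥ log₂(2.259000/1e-8) = log₂(225900000.0000) ≈ 27.7511.
Hence n = 28.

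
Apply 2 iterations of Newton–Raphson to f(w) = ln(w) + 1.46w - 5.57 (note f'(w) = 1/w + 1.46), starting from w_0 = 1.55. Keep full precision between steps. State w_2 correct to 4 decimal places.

3.0504

w_0 = 1.550000: f = -2.868745, f' = 2.105161 → w_1 = 1.550000 - (-2.868745)/(2.105161) = 2.912720
w_1 = 2.912720: f = -0.248342, f' = 1.803322 → w_2 = 2.912720 - (-0.248342)/(1.803322) = 3.050433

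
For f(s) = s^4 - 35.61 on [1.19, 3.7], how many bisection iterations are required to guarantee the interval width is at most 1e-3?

Initial width b − a = 3.7 − 1.19 = 2.510000.
After n steps the width is (b−a)/2^n; need (b−a)/2^n ≤ 1e-3.
So n ≥ log₂(2.510000/1e-3) = log₂(2510.0000) ≈ 11.2935.
Hence n = 12.

12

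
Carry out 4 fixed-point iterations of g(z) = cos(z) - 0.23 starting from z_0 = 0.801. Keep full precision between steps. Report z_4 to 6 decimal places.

0.618360

z_1 = g(0.801000) = 0.465989
z_2 = g(0.465989) = 0.663378
z_3 = g(0.663378) = 0.557917
z_4 = g(0.557917) = 0.618360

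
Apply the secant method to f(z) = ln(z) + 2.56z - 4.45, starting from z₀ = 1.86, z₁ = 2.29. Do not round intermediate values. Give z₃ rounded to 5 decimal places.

1.56403

f(z_0) = 0.932176, f(z_1) = 2.240952
z_2 = 2.290000 - (2.240952)·(2.290000 - 1.860000)/(2.240952 - (0.932176)) = 1.553732; f(z_2) = -0.031786
z_3 = 1.553732 - (-0.031786)·(1.553732 - 2.290000)/(-0.031786 - (2.240952)) = 1.564029; f(z_3) = 0.001181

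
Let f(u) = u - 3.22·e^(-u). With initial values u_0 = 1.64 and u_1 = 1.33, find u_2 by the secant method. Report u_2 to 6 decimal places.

f(u_0) = 1.015384, f(u_1) = 0.478383
u_2 = 1.330000 - (0.478383)·(1.330000 - 1.640000)/(0.478383 - (1.015384)) = 1.053839; f(u_2) = -0.068643

1.053839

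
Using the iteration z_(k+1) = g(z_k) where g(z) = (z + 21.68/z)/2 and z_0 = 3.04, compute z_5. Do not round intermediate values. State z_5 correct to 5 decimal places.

4.65618

z_1 = g(3.040000) = 5.085789
z_2 = g(5.085789) = 4.674324
z_3 = g(4.674324) = 4.656214
z_4 = g(4.656214) = 4.656179
z_5 = g(4.656179) = 4.656179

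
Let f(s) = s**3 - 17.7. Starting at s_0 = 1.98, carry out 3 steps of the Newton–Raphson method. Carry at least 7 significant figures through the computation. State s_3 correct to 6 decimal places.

2.606204

Newton update: s ← s − f(s)/f'(s).
f'(s) = 3s**2
s_0 = 1.980000: f = -9.937608, f' = 11.761200 → s_1 = 1.980000 - (-9.937608)/(11.761200) = 2.824948
s_1 = 2.824948: f = 4.844032, f' = 23.941002 → s_2 = 2.824948 - (4.844032)/(23.941002) = 2.622616
s_2 = 2.622616: f = 0.338662, f' = 20.634351 → s_3 = 2.622616 - (0.338662)/(20.634351) = 2.606204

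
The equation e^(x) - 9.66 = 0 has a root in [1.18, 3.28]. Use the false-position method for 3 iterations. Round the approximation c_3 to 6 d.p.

f(1.180000) = -6.405626, f(3.280000) = 16.915773
step 1: c = 1.756801, f(c) = -3.866125 < 0 → new bracket [1.756801, 3.280000]
step 2: c = 2.040167, f(c) = -1.968106 < 0 → new bracket [2.040167, 3.280000]
step 3: c = 2.169384, f(c) = -0.907107 < 0 → new bracket [2.169384, 3.280000]

2.169384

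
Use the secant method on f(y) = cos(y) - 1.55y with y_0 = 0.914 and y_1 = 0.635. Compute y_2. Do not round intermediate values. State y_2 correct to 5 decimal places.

Secant update: y_(k+1) = y_k − f(y_k)·(y_k − y_(k-1))/(f(y_k) − f(y_(k-1))).
f(y_0) = -0.806117, f(y_1) = -0.179178
y_2 = 0.635000 - (-0.179178)·(0.635000 - 0.914000)/(-0.179178 - (-0.806117)) = 0.555262; f(y_2) = -0.010894

0.55526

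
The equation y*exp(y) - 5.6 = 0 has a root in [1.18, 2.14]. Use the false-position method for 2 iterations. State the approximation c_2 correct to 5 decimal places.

False-position update: c = (a·f(b) − b·f(a))/(f(b) − f(a)); replace the endpoint whose sign matches f(c).
f(1.180000) = -1.759838, f(2.140000) = 12.588797
step 1: c = 1.297743, f(c) = -0.848935 < 0 → new bracket [1.297743, 2.140000]
step 2: c = 1.350953, f(c) = -0.383835 < 0 → new bracket [1.350953, 2.140000]

1.35095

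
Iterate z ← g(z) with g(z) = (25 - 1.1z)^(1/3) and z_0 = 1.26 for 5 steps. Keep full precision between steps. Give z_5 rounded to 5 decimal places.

2.79870

z_1 = g(1.260000) = 2.868951
z_2 = g(2.868951) = 2.795407
z_3 = g(2.795407) = 2.798854
z_4 = g(2.798854) = 2.798692
z_5 = g(2.798692) = 2.798700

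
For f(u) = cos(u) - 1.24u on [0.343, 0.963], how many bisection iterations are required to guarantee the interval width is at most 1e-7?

23

Initial width b − a = 0.963 − 0.343 = 0.620000.
After n steps the width is (b−a)/2^n; need (b−a)/2^n ≤ 1e-7.
So n ≥ log₂(0.620000/1e-7) = log₂(6200000.0000) ≈ 22.5638.
Hence n = 23.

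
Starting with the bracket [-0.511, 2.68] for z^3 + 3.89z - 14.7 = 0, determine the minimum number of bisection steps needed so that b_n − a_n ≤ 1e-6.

22

Initial width b − a = 2.68 − -0.511 = 3.191000.
After n steps the width is (b−a)/2^n; need (b−a)/2^n ≤ 1e-6.
So n ≥ log₂(3.191000/1e-6) = log₂(3191000.0000) ≈ 21.6056.
Hence n = 22.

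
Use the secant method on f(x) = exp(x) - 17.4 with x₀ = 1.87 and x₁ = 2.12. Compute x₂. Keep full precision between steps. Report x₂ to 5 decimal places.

Secant update: x_(k+1) = x_k − f(x_k)·(x_k − x_(k-1))/(f(x_k) − f(x_(k-1))).
f(x_0) = -10.911704, f(x_1) = -9.068863
x_2 = 2.120000 - (-9.068863)·(2.120000 - 1.870000)/(-9.068863 - (-10.911704)) = 3.350283; f(x_2) = 11.110794

3.35028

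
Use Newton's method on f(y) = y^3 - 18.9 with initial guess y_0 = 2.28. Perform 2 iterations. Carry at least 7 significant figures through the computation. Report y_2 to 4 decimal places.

2.6654

f'(y) = 3y^2
y_0 = 2.280000: f = -7.047648, f' = 15.595200 → y_1 = 2.280000 - (-7.047648)/(15.595200) = 2.731911
y_1 = 2.731911: f = 1.489182, f' = 22.390019 → y_2 = 2.731911 - (1.489182)/(22.390019) = 2.665400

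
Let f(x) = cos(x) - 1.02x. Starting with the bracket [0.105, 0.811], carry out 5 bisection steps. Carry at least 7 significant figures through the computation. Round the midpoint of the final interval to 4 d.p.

0.7338

f(0.105000) = 0.887393, f(0.811000) = -0.138446 (opposite signs)
step 1: m = 0.458000, f(m) = 0.429779 > 0 → root in [0.458000, 0.811000]
step 2: m = 0.634500, f(m) = 0.158178 > 0 → root in [0.634500, 0.811000]
step 3: m = 0.722750, f(m) = 0.012785 > 0 → root in [0.722750, 0.811000]
step 4: m = 0.766875, f(m) = -0.062130 < 0 → root in [0.722750, 0.766875]
step 5: m = 0.744812, f(m) = -0.024494 < 0 → root in [0.722750, 0.744812]
Midpoint of [0.722750, 0.744812] = 0.733781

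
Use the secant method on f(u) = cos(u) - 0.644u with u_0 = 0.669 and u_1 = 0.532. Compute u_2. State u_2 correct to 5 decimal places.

f(u_0) = 0.353606, f(u_1) = 0.519186
u_2 = 0.532000 - (0.519186)·(0.532000 - 0.669000)/(0.519186 - (0.353606)) = 0.961572; f(u_2) = -0.047021

0.96157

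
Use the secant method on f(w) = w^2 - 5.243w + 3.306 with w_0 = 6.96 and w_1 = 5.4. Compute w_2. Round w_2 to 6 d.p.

4.816355

Secant update: w_(k+1) = w_k − f(w_k)·(w_k − w_(k-1))/(f(w_k) − f(w_(k-1))).
f(w_0) = 15.256320, f(w_1) = 4.153800
w_2 = 5.400000 - (4.153800)·(5.400000 - 6.960000)/(4.153800 - (15.256320)) = 4.816355; f(w_2) = 1.251127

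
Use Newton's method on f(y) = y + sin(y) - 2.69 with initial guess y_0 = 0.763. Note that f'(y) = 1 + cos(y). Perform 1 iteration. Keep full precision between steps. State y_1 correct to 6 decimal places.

Newton update: y ← y − f(y)/f'(y).
y_0 = 0.763000: f = -1.235907, f' = 1.722766 → y_1 = 0.763000 - (-1.235907)/(1.722766) = 1.480397

1.480397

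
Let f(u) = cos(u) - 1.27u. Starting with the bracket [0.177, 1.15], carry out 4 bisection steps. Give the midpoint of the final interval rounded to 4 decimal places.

0.6331

f(0.177000) = 0.759586, f(1.150000) = -1.052013 (opposite signs)
step 1: m = 0.663500, f(m) = -0.054804 < 0 → root in [0.177000, 0.663500]
step 2: m = 0.420250, f(m) = 0.379269 > 0 → root in [0.420250, 0.663500]
step 3: m = 0.541875, f(m) = 0.168562 > 0 → root in [0.541875, 0.663500]
step 4: m = 0.602688, f(m) = 0.058402 > 0 → root in [0.602688, 0.663500]
Midpoint of [0.602688, 0.663500] = 0.633094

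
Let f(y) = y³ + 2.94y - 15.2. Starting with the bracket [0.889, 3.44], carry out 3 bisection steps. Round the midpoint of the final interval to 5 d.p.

2.00506

f(0.889000) = -11.883745, f(3.440000) = 35.621184 (opposite signs)
step 1: m = 2.164500, f(m) = 1.304443 > 0 → root in [0.889000, 2.164500]
step 2: m = 1.526750, f(m) = -7.152553 < 0 → root in [1.526750, 2.164500]
step 3: m = 1.845625, f(m) = -3.487052 < 0 → root in [1.845625, 2.164500]
Midpoint of [1.845625, 2.164500] = 2.005062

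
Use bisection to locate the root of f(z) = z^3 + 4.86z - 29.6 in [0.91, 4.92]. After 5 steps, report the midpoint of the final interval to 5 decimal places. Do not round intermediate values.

2.60172

f(0.910000) = -24.423829, f(4.920000) = 113.406688 (opposite signs)
step 1: m = 2.915000, f(m) = 9.336311 > 0 → root in [0.910000, 2.915000]
step 2: m = 1.912500, f(m) = -13.309982 < 0 → root in [1.912500, 2.915000]
step 3: m = 2.413750, f(m) = -3.806211 < 0 → root in [2.413750, 2.915000]
step 4: m = 2.664375, f(m) = 2.262979 > 0 → root in [2.413750, 2.664375]
step 5: m = 2.539062, f(m) = -0.891231 < 0 → root in [2.539062, 2.664375]
Midpoint of [2.539062, 2.664375] = 2.601719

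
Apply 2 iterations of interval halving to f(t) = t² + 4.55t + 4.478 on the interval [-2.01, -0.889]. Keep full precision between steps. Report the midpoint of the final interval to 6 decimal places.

-1.309375

f(-2.010000) = -0.627400, f(-0.889000) = 1.223371 (opposite signs)
step 1: m = -1.449500, f(m) = -0.016175 < 0 → root in [-1.449500, -0.889000]
step 2: m = -1.169250, f(m) = 0.525058 > 0 → root in [-1.449500, -1.169250]
Midpoint of [-1.449500, -1.169250] = -1.309375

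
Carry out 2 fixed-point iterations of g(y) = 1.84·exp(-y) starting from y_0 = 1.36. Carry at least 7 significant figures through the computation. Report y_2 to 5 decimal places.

1.14741

y_1 = g(1.360000) = 0.472256
y_2 = g(0.472256) = 1.147413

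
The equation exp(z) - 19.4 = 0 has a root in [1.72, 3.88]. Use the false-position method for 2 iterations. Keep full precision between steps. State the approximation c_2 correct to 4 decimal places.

2.7387

f(1.720000) = -13.815472, f(3.880000) = 29.024215
step 1: c = 2.416583, f(c) = -8.192497 < 0 → new bracket [2.416583, 3.880000]
step 2: c = 2.738725, f(c) = -3.932754 < 0 → new bracket [2.738725, 3.880000]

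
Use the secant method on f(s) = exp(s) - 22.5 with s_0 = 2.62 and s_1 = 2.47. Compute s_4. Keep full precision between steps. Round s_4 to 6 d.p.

3.107246

Secant update: s_(k+1) = s_k − f(s_k)·(s_k − s_(k-1))/(f(s_k) − f(s_(k-1))).
f(s_0) = -8.764276, f(s_1) = -10.677553
s_2 = 2.470000 - (-10.677553)·(2.470000 - 2.620000)/(-10.677553 - (-8.764276)) = 3.307115; f(s_2) = 4.806238
s_3 = 3.307115 - (4.806238)·(3.307115 - 2.470000)/(4.806238 - (-10.677553)) = 3.047271; f(s_3) = -1.442203
s_4 = 3.047271 - (-1.442203)·(3.047271 - 3.307115)/(-1.442203 - (4.806238)) = 3.107246; f(s_4) = -0.140628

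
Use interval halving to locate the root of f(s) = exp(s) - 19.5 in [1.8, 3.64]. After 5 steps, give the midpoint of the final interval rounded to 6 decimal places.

f(1.800000) = -13.450353, f(3.640000) = 18.591837 (opposite signs)
step 1: m = 2.720000, f(m) = -4.319678 < 0 → root in [2.720000, 3.640000]
step 2: m = 3.180000, f(m) = 4.546754 > 0 → root in [2.720000, 3.180000]
step 3: m = 2.950000, f(m) = -0.394046 < 0 → root in [2.950000, 3.180000]
step 4: m = 3.065000, f(m) = 1.934462 > 0 → root in [2.950000, 3.065000]
step 5: m = 3.007500, f(m) = 0.736745 > 0 → root in [2.950000, 3.007500]
Midpoint of [2.950000, 3.007500] = 2.978750

2.978750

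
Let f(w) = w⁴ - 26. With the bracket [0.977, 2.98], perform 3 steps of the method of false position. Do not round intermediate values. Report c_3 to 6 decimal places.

False-position update: c = (a·f(b) − b·f(a))/(f(b) − f(a)); replace the endpoint whose sign matches f(c).
f(0.977000) = -25.088874, f(2.980000) = 52.861504
step 1: c = 1.621680, f(c) = -19.083917 < 0 → new bracket [1.621680, 2.980000]
step 2: c = 1.981981, f(c) = -10.568847 < 0 → new bracket [1.981981, 2.980000]
step 3: c = 2.148273, f(c) = -4.701080 < 0 → new bracket [2.148273, 2.980000]

2.148273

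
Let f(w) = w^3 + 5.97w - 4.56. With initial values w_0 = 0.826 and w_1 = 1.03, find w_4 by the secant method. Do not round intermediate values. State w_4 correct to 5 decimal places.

0.70510

f(w_0) = 0.934780, f(w_1) = 2.681827
w_2 = 1.030000 - (2.681827)·(1.030000 - 0.826000)/(2.681827 - (0.934780)) = 0.716847; f(w_2) = 0.087944
w_3 = 0.716847 - (0.087944)·(0.716847 - 1.030000)/(0.087944 - (2.681827)) = 0.706230; f(w_3) = 0.008433
w_4 = 0.706230 - (0.008433)·(0.706230 - 0.716847)/(0.008433 - (0.087944)) = 0.705104; f(w_4) = 0.000028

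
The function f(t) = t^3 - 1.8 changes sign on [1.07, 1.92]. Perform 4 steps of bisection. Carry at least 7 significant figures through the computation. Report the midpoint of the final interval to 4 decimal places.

1.2028

f(1.070000) = -0.574957, f(1.920000) = 5.277888 (opposite signs)
step 1: m = 1.495000, f(m) = 1.541362 > 0 → root in [1.070000, 1.495000]
step 2: m = 1.282500, f(m) = 0.309464 > 0 → root in [1.070000, 1.282500]
step 3: m = 1.176250, f(m) = -0.172583 < 0 → root in [1.176250, 1.282500]
step 4: m = 1.229375, f(m) = 0.058032 > 0 → root in [1.176250, 1.229375]
Midpoint of [1.176250, 1.229375] = 1.202813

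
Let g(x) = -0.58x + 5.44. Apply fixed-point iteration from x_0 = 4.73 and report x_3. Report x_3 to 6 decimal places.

x_1 = g(4.730000) = 2.696600
x_2 = g(2.696600) = 3.875972
x_3 = g(3.875972) = 3.191936

3.191936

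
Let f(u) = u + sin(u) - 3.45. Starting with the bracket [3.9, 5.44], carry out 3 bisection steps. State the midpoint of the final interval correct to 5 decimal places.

f(3.900000) = -0.237766, f(5.440000) = 1.243235 (opposite signs)
step 1: m = 4.670000, f(m) = 0.220898 > 0 → root in [3.900000, 4.670000]
step 2: m = 4.285000, f(m) = -0.075051 < 0 → root in [4.285000, 4.670000]
step 3: m = 4.477500, f(m) = 0.054960 > 0 → root in [4.285000, 4.477500]
Midpoint of [4.285000, 4.477500] = 4.381250

4.38125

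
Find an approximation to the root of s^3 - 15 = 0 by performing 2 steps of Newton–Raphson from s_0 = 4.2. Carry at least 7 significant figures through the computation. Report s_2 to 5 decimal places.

f'(s) = 3s^2
s_0 = 4.200000: f = 59.088000, f' = 52.920000 → s_1 = 4.200000 - (59.088000)/(52.920000) = 3.083447
s_1 = 3.083447: f = 14.316312, f' = 28.522931 → s_2 = 3.083447 - (14.316312)/(28.522931) = 2.581524

2.58152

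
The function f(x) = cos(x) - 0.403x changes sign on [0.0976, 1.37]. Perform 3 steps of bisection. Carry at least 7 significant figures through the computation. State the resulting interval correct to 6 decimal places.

f(0.097600) = 0.955908, f(1.370000) = -0.352660 (opposite signs)
step 1: m = 0.733800, f(m) = 0.446914 > 0 → root in [0.733800, 1.370000]
step 2: m = 1.051900, f(m) = 0.072006 > 0 → root in [1.051900, 1.370000]
step 3: m = 1.210950, f(m) = -0.135882 < 0 → root in [1.051900, 1.210950]

[1.051900, 1.210950]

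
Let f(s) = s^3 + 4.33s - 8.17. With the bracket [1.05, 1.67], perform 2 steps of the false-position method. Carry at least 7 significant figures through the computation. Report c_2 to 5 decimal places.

1.33096

f(1.050000) = -2.465875, f(1.670000) = 3.718563
step 1: c = 1.297208, f(c) = -0.370214 < 0 → new bracket [1.297208, 1.670000]
step 2: c = 1.330962, f(c) = -0.049188 < 0 → new bracket [1.330962, 1.670000]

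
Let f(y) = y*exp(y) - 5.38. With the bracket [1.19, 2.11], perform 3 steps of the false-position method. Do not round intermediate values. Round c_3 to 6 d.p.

f(1.190000) = -1.468373, f(2.110000) = 12.023789
step 1: c = 1.290125, f(c) = -0.692665 < 0 → new bracket [1.290125, 2.110000]
step 2: c = 1.334784, f(c) = -0.308925 < 0 → new bracket [1.334784, 2.110000]
step 3: c = 1.354202, f(c) = -0.134269 < 0 → new bracket [1.354202, 2.110000]

1.354202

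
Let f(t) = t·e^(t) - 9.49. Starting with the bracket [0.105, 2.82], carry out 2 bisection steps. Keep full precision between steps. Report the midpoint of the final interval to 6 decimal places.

f(0.105000) = -9.373375, f(2.820000) = 37.820719 (opposite signs)
step 1: m = 1.462500, f(m) = -3.176771 < 0 → root in [1.462500, 2.820000]
step 2: m = 2.141250, f(m) = 8.732184 > 0 → root in [1.462500, 2.141250]
Midpoint of [1.462500, 2.141250] = 1.801875

1.801875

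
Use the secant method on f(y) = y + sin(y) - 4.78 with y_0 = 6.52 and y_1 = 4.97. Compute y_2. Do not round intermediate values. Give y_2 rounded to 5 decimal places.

5.40769

f(y_0) = 1.974607, f(y_1) = -0.777001
y_2 = 4.970000 - (-0.777001)·(4.970000 - 6.520000)/(-0.777001 - (1.974607)) = 5.407690; f(y_2) = -0.140171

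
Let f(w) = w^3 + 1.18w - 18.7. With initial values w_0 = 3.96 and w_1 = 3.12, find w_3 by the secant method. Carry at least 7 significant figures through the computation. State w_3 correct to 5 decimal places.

2.54818

f(w_0) = 48.071936, f(w_1) = 15.352928
w_2 = 3.120000 - (15.352928)·(3.120000 - 3.960000)/(15.352928 - (48.071936)) = 2.725842; f(w_2) = 4.770084
w_3 = 2.725842 - (4.770084)·(2.725842 - 3.120000)/(4.770084 - (15.352928)) = 2.548180; f(w_3) = 0.852753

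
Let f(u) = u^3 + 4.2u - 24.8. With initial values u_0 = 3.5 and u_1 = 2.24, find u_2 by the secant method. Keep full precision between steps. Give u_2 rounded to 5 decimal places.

Secant update: u_(k+1) = u_k − f(u_k)·(u_k − u_(k-1))/(f(u_k) − f(u_(k-1))).
f(u_0) = 32.775000, f(u_1) = -4.152576
u_2 = 2.240000 - (-4.152576)·(2.240000 - 3.500000)/(-4.152576 - (32.775000)) = 2.381689; f(u_2) = -1.286904

2.38169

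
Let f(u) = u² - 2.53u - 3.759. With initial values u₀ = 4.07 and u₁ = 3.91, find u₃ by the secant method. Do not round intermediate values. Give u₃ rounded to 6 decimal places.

3.581962

f(u_0) = 2.508800, f(u_1) = 1.636800
u_2 = 3.910000 - (1.636800)·(3.910000 - 4.070000)/(1.636800 - (2.508800)) = 3.609670; f(u_2) = 0.138251
u_3 = 3.609670 - (0.138251)·(3.609670 - 3.910000)/(0.138251 - (1.636800)) = 3.581962; f(u_3) = 0.009089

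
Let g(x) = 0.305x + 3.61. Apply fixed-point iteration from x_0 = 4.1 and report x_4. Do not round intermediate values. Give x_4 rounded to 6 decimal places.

5.184775

x_1 = g(4.100000) = 4.860500
x_2 = g(4.860500) = 5.092453
x_3 = g(5.092453) = 5.163198
x_4 = g(5.163198) = 5.184775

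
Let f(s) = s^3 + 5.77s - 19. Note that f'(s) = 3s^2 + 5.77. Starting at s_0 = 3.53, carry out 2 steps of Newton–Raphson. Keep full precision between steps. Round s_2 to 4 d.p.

Newton update: s ← s − f(s)/f'(s).
s_0 = 3.530000: f = 45.355077, f' = 43.152700 → s_1 = 3.530000 - (45.355077)/(43.152700) = 2.478963
s_1 = 2.478963: f = 10.537487, f' = 24.205775 → s_2 = 2.478963 - (10.537487)/(24.205775) = 2.043634

2.0436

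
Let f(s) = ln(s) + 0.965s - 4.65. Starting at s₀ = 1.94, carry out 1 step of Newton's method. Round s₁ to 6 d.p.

Newton update: s ← s − f(s)/f'(s).
f'(s) = 1/s + 0.965
s_0 = 1.940000: f = -2.115212, f' = 1.480464 → s_1 = 1.940000 - (-2.115212)/(1.480464) = 3.368749

3.368749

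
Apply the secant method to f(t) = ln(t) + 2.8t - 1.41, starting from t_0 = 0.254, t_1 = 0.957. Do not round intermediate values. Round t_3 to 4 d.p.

f(t_0) = -2.069221, f(t_1) = 1.225648
t_2 = 0.957000 - (1.225648)·(0.957000 - 0.254000)/(1.225648 - (-2.069221)) = 0.695493; f(t_2) = 0.174247
t_3 = 0.695493 - (0.174247)·(0.695493 - 0.957000)/(0.174247 - (1.225648)) = 0.652154; f(t_3) = -0.011443

0.6522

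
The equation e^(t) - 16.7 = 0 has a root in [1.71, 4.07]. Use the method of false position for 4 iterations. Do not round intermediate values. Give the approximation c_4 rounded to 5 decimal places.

f(1.710000) = -11.171039, f(4.070000) = 41.856963
step 1: c = 2.207165, f(c) = -7.610093 < 0 → new bracket [2.207165, 4.070000]
step 2: c = 2.493746, f(c) = -4.593454 < 0 → new bracket [2.493746, 4.070000]
step 3: c = 2.649621, f(c) = -2.551323 < 0 → new bracket [2.649621, 4.070000]
step 4: c = 2.731224, f(c) = -1.348334 < 0 → new bracket [2.731224, 4.070000]

2.73122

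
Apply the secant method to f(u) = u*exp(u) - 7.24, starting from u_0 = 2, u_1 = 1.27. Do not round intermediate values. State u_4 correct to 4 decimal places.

1.5438

f(u_0) = 7.538112, f(u_1) = -2.717717
u_2 = 1.270000 - (-2.717717)·(1.270000 - 2.000000)/(-2.717717 - (7.538112)) = 1.463444; f(u_2) = -0.916724
u_3 = 1.463444 - (-0.916724)·(1.463444 - 1.270000)/(-0.916724 - (-2.717717)) = 1.561910; f(u_3) = 0.207058
u_4 = 1.561910 - (0.207058)·(1.561910 - 1.463444)/(0.207058 - (-0.916724)) = 1.543767; f(u_4) = -0.011777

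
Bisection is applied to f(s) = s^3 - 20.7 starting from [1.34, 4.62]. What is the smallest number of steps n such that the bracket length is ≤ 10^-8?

Initial width b − a = 4.62 − 1.34 = 3.280000.
After n steps the width is (b−a)/2^n; need (b−a)/2^n ≤ 10^-8.
So n ≥ log₂(3.280000/10^-8) = log₂(328000000.0000) ≈ 28.2891.
Hence n = 29.

29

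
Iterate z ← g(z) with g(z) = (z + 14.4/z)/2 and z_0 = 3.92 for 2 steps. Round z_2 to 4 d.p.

3.7947

z_1 = g(3.920000) = 3.796735
z_2 = g(3.796735) = 3.794734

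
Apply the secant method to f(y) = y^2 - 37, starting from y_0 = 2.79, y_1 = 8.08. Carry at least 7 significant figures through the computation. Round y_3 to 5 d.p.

f(y_0) = -29.215900, f(y_1) = 28.286400
y_2 = 8.080000 - (28.286400)·(8.080000 - 2.790000)/(28.286400 - (-29.215900)) = 5.477755; f(y_2) = -6.994197
y_3 = 5.477755 - (-6.994197)·(5.477755 - 8.080000)/(-6.994197 - (28.286400)) = 5.993637; f(y_3) = -1.076316

5.99364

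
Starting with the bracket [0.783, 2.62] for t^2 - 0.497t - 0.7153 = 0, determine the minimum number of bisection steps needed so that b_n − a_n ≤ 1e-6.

Initial width b − a = 2.62 − 0.783 = 1.837000.
After n steps the width is (b−a)/2^n; need (b−a)/2^n ≤ 1e-6.
So n ≥ log₂(1.837000/1e-6) = log₂(1837000.0000) ≈ 20.8089.
Hence n = 21.

21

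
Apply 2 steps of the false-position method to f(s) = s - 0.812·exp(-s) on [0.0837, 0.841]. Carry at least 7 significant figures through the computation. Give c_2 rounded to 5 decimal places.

False-position update: c = (a·f(b) − b·f(a))/(f(b) − f(a)); replace the endpoint whose sign matches f(c).
f(0.083700) = -0.663102, f(0.841000) = 0.490801
step 1: c = 0.518890, f(c) = 0.035603 > 0 → new bracket [0.083700, 0.518890]
step 2: c = 0.496714, f(c) = 0.002591 > 0 → new bracket [0.083700, 0.496714]

0.49671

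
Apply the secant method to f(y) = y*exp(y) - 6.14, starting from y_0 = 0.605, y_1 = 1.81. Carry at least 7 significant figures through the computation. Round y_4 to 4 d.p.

1.4560

f(y_0) = -5.032092, f(y_1) = 4.919910
y_2 = 1.810000 - (4.919910)·(1.810000 - 0.605000)/(4.919910 - (-5.032092)) = 1.214292; f(y_2) = -2.050378
y_3 = 1.214292 - (-2.050378)·(1.214292 - 1.810000)/(-2.050378 - (4.919910)) = 1.389525; f(y_3) = -0.563914
y_4 = 1.389525 - (-0.563914)·(1.389525 - 1.214292)/(-0.563914 - (-2.050378)) = 1.456003; f(y_4) = 0.104478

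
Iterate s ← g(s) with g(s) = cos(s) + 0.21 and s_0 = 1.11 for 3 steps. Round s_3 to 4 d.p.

0.7476

s_1 = g(1.110000) = 0.654662
s_2 = g(0.654662) = 1.003254
s_3 = g(1.003254) = 0.747561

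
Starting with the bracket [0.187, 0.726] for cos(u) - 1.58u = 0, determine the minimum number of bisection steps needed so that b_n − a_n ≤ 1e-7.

23

Initial width b − a = 0.726 − 0.187 = 0.539000.
After n steps the width is (b−a)/2^n; need (b−a)/2^n ≤ 1e-7.
So n ≥ log₂(0.539000/1e-7) = log₂(5390000.0000) ≈ 22.3619.
Hence n = 23.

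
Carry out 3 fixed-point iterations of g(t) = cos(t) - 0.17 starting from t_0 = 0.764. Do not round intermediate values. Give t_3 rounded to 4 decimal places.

t_1 = g(0.764000) = 0.552075
t_2 = g(0.552075) = 0.681438
t_3 = g(0.681438) = 0.606667

0.6067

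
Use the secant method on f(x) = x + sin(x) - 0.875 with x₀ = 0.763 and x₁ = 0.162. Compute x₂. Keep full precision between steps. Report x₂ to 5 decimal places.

f(x_0) = 0.579093, f(x_1) = -0.551708
x_2 = 0.162000 - (-0.551708)·(0.162000 - 0.763000)/(-0.551708 - (0.579093)) = 0.455223; f(x_2) = 0.019885

0.45522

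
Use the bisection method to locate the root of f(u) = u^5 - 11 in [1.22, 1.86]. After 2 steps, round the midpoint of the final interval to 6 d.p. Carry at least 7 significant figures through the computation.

1.620000

f(1.220000) = -8.297292, f(1.860000) = 11.262028 (opposite signs)
step 1: m = 1.540000, f(m) = -2.338291 < 0 → root in [1.540000, 1.860000]
step 2: m = 1.700000, f(m) = 3.198570 > 0 → root in [1.540000, 1.700000]
Midpoint of [1.540000, 1.700000] = 1.620000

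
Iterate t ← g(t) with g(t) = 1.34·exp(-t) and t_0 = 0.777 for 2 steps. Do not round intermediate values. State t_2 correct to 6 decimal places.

0.723655

t_1 = g(0.777000) = 0.616110
t_2 = g(0.616110) = 0.723655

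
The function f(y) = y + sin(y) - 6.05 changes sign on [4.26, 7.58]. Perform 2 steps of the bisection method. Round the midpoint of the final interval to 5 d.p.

6.33500

f(4.260000) = -2.689405, f(7.580000) = 2.492701 (opposite signs)
step 1: m = 5.920000, f(m) = -0.485254 < 0 → root in [5.920000, 7.580000]
step 2: m = 6.750000, f(m) = 1.150044 > 0 → root in [5.920000, 6.750000]
Midpoint of [5.920000, 6.750000] = 6.335000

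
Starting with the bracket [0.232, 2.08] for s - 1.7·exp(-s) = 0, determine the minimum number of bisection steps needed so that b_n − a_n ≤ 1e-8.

28

Initial width b − a = 2.08 − 0.232 = 1.848000.
After n steps the width is (b−a)/2^n; need (b−a)/2^n ≤ 1e-8.
So n ≥ log₂(1.848000/1e-8) = log₂(184800000.0000) ≈ 27.4614.
Hence n = 28.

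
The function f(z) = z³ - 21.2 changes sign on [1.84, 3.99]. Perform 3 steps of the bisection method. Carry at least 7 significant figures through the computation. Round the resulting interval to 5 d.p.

f(1.840000) = -14.970496, f(3.990000) = 42.321199 (opposite signs)
step 1: m = 2.915000, f(m) = 3.569411 > 0 → root in [1.840000, 2.915000]
step 2: m = 2.377500, f(m) = -7.761166 < 0 → root in [2.377500, 2.915000]
step 3: m = 2.646250, f(m) = -2.669266 < 0 → root in [2.646250, 2.915000]

[2.64625, 2.91500]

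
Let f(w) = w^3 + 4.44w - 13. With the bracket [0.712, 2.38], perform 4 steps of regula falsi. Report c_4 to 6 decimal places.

False-position update: c = (a·f(b) − b·f(a))/(f(b) − f(a)); replace the endpoint whose sign matches f(c).
f(0.712000) = -9.477776, f(2.380000) = 11.048472
step 1: c = 1.482181, f(c) = -3.162969 < 0 → new bracket [1.482181, 2.380000]
step 2: c = 1.682004, f(c) = -0.773279 < 0 → new bracket [1.682004, 2.380000]
step 3: c = 1.727661, f(c) = -0.172438 < 0 → new bracket [1.727661, 2.380000]
step 4: c = 1.737686, f(c) = -0.037639 < 0 → new bracket [1.737686, 2.380000]

1.737686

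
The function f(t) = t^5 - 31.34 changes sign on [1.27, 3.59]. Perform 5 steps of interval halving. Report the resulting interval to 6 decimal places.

f(1.270000) = -28.036163, f(3.590000) = 564.970207 (opposite signs)
step 1: m = 2.430000, f(m) = 53.388861 > 0 → root in [1.270000, 2.430000]
step 2: m = 1.850000, f(m) = -9.670013 < 0 → root in [1.850000, 2.430000]
step 3: m = 2.140000, f(m) = 13.541655 > 0 → root in [1.850000, 2.140000]
step 4: m = 1.995000, f(m) = 0.261995 > 0 → root in [1.850000, 1.995000]
step 5: m = 1.922500, f(m) = -5.077761 < 0 → root in [1.922500, 1.995000]

[1.922500, 1.995000]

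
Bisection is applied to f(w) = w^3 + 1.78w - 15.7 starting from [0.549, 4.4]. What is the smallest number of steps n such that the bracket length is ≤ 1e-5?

19

Initial width b − a = 4.4 − 0.549 = 3.851000.
After n steps the width is (b−a)/2^n; need (b−a)/2^n ≤ 1e-5.
So n ≥ log₂(3.851000/1e-5) = log₂(385100.0000) ≈ 18.5549.
Hence n = 19.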